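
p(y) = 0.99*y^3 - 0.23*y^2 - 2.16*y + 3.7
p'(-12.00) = 431.04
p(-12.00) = -1714.22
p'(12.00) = 420.00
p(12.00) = 1655.38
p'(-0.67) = -0.52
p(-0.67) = 4.75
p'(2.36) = 13.30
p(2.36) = 10.33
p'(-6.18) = 114.11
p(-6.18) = -225.40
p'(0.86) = -0.36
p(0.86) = 2.30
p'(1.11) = 0.99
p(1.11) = 2.37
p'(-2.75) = 21.57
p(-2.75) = -12.69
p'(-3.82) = 42.94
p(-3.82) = -46.59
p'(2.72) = 18.56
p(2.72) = 16.05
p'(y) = 2.97*y^2 - 0.46*y - 2.16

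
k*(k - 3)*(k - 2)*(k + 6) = k^4 + k^3 - 24*k^2 + 36*k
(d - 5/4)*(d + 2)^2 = d^3 + 11*d^2/4 - d - 5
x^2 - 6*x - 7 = (x - 7)*(x + 1)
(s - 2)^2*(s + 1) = s^3 - 3*s^2 + 4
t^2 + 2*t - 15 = (t - 3)*(t + 5)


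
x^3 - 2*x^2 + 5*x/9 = x*(x - 5/3)*(x - 1/3)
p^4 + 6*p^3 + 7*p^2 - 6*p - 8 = (p - 1)*(p + 1)*(p + 2)*(p + 4)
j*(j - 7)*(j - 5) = j^3 - 12*j^2 + 35*j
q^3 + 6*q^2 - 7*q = q*(q - 1)*(q + 7)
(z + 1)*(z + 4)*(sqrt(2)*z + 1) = sqrt(2)*z^3 + z^2 + 5*sqrt(2)*z^2 + 5*z + 4*sqrt(2)*z + 4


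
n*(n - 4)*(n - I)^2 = n^4 - 4*n^3 - 2*I*n^3 - n^2 + 8*I*n^2 + 4*n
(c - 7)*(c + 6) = c^2 - c - 42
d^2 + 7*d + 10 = (d + 2)*(d + 5)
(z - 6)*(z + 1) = z^2 - 5*z - 6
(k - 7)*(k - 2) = k^2 - 9*k + 14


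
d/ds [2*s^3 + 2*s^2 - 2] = 2*s*(3*s + 2)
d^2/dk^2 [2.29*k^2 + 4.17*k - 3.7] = 4.58000000000000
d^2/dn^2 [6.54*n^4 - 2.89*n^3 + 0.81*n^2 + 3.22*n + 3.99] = 78.48*n^2 - 17.34*n + 1.62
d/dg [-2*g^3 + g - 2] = 1 - 6*g^2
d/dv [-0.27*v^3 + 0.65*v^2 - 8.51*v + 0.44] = -0.81*v^2 + 1.3*v - 8.51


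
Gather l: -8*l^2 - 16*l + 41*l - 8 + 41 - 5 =-8*l^2 + 25*l + 28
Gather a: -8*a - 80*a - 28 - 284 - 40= -88*a - 352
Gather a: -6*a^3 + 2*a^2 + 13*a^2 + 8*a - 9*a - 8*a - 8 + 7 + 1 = -6*a^3 + 15*a^2 - 9*a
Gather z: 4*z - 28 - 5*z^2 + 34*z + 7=-5*z^2 + 38*z - 21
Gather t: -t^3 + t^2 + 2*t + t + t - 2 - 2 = -t^3 + t^2 + 4*t - 4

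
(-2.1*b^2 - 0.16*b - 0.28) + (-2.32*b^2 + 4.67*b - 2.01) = -4.42*b^2 + 4.51*b - 2.29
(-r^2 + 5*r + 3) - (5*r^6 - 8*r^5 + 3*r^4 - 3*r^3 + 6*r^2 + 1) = -5*r^6 + 8*r^5 - 3*r^4 + 3*r^3 - 7*r^2 + 5*r + 2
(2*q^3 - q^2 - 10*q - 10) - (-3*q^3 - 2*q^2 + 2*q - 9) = 5*q^3 + q^2 - 12*q - 1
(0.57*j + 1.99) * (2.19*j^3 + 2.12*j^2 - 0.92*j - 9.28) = 1.2483*j^4 + 5.5665*j^3 + 3.6944*j^2 - 7.1204*j - 18.4672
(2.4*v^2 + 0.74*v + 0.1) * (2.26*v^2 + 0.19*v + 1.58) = 5.424*v^4 + 2.1284*v^3 + 4.1586*v^2 + 1.1882*v + 0.158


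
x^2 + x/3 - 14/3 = (x - 2)*(x + 7/3)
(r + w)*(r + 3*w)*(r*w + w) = r^3*w + 4*r^2*w^2 + r^2*w + 3*r*w^3 + 4*r*w^2 + 3*w^3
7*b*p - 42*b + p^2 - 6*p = (7*b + p)*(p - 6)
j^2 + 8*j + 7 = (j + 1)*(j + 7)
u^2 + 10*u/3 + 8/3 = (u + 4/3)*(u + 2)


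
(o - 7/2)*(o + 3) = o^2 - o/2 - 21/2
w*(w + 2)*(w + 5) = w^3 + 7*w^2 + 10*w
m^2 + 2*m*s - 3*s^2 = (m - s)*(m + 3*s)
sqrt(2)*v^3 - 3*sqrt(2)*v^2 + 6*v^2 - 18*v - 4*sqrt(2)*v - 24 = (v - 4)*(v + 3*sqrt(2))*(sqrt(2)*v + sqrt(2))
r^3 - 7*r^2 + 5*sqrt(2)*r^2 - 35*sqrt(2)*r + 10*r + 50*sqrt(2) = (r - 5)*(r - 2)*(r + 5*sqrt(2))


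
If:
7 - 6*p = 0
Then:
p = 7/6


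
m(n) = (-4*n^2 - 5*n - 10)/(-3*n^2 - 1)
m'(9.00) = -0.03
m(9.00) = 1.55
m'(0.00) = 5.00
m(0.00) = 10.00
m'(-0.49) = 9.08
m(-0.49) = 4.95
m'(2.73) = -0.46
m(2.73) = 2.29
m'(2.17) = -0.78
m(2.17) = 2.62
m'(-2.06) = 0.26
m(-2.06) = 1.21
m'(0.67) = -6.64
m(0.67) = 6.45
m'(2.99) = -0.37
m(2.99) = 2.18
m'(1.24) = -2.62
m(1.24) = 3.98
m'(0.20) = -4.78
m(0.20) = 9.96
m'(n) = 6*n*(-4*n^2 - 5*n - 10)/(-3*n^2 - 1)^2 + (-8*n - 5)/(-3*n^2 - 1) = (-15*n^2 - 52*n + 5)/(9*n^4 + 6*n^2 + 1)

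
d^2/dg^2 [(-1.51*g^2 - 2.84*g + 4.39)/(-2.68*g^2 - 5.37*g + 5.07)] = (-2.66660000000002*g^3 - 66.0807600000001*g^2 - 147.54204*g - 140.2152)/(19.248832*g^6 + 115.708464*g^5 + 122.604372*g^4 - 282.938319*g^3 - 231.941853*g^2 + 414.105939*g - 130.323843)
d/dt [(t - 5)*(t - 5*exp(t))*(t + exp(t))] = (t - 5)*(t - 5*exp(t))*(exp(t) + 1) - (t - 5)*(t + exp(t))*(5*exp(t) - 1) + (t - 5*exp(t))*(t + exp(t))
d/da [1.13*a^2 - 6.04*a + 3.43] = 2.26*a - 6.04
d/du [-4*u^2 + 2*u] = 2 - 8*u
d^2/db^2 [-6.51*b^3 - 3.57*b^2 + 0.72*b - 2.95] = -39.06*b - 7.14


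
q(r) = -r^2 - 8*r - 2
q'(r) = -2*r - 8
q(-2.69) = 12.28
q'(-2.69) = -2.62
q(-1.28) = 6.60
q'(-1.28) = -5.44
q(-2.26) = 10.97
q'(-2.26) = -3.48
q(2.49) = -28.12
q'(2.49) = -12.98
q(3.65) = -44.52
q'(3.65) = -15.30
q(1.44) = -15.59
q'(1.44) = -10.88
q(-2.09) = 10.35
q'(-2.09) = -3.82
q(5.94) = -84.80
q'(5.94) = -19.88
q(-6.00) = 10.00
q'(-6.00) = 4.00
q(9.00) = -155.00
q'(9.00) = -26.00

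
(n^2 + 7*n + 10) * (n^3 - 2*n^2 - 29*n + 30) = n^5 + 5*n^4 - 33*n^3 - 193*n^2 - 80*n + 300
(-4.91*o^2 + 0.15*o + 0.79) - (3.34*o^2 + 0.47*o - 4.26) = -8.25*o^2 - 0.32*o + 5.05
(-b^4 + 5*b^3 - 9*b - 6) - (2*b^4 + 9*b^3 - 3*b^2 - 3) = -3*b^4 - 4*b^3 + 3*b^2 - 9*b - 3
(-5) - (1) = -6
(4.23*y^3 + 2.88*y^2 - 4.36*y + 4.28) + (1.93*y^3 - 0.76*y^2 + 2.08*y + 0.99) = 6.16*y^3 + 2.12*y^2 - 2.28*y + 5.27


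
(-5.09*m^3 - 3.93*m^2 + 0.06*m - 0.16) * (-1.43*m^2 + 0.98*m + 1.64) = 7.2787*m^5 + 0.6317*m^4 - 12.2848*m^3 - 6.1576*m^2 - 0.0584*m - 0.2624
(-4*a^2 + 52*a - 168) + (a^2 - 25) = -3*a^2 + 52*a - 193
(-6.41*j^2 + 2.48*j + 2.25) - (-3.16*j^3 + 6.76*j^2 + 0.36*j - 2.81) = 3.16*j^3 - 13.17*j^2 + 2.12*j + 5.06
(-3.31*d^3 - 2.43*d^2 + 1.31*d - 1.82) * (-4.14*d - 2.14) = 13.7034*d^4 + 17.1436*d^3 - 0.223199999999999*d^2 + 4.7314*d + 3.8948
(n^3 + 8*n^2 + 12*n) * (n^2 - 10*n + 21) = n^5 - 2*n^4 - 47*n^3 + 48*n^2 + 252*n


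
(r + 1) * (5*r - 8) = 5*r^2 - 3*r - 8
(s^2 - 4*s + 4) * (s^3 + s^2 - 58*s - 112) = s^5 - 3*s^4 - 58*s^3 + 124*s^2 + 216*s - 448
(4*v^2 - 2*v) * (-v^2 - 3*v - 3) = -4*v^4 - 10*v^3 - 6*v^2 + 6*v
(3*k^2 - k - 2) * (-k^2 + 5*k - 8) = -3*k^4 + 16*k^3 - 27*k^2 - 2*k + 16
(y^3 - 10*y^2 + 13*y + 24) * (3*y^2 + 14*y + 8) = 3*y^5 - 16*y^4 - 93*y^3 + 174*y^2 + 440*y + 192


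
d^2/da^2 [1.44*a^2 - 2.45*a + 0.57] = 2.88000000000000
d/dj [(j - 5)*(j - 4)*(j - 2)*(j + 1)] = 4*j^3 - 30*j^2 + 54*j - 2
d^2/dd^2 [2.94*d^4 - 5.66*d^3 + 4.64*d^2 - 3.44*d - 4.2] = 35.28*d^2 - 33.96*d + 9.28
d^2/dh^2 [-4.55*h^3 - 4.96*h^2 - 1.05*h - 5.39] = -27.3*h - 9.92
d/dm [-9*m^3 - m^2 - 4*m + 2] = -27*m^2 - 2*m - 4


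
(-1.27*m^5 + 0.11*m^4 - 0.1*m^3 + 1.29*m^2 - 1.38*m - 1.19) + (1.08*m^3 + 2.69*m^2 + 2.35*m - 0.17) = -1.27*m^5 + 0.11*m^4 + 0.98*m^3 + 3.98*m^2 + 0.97*m - 1.36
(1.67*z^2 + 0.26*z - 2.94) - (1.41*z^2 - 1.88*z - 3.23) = 0.26*z^2 + 2.14*z + 0.29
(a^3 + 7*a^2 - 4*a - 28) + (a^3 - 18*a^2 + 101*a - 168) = 2*a^3 - 11*a^2 + 97*a - 196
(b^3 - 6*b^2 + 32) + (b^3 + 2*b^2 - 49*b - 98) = 2*b^3 - 4*b^2 - 49*b - 66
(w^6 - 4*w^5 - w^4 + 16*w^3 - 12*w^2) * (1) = w^6 - 4*w^5 - w^4 + 16*w^3 - 12*w^2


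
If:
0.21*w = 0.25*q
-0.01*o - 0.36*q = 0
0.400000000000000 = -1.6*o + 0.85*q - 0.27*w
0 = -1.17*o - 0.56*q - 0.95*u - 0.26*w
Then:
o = -0.25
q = 0.01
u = 0.30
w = 0.01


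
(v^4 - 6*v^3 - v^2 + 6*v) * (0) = 0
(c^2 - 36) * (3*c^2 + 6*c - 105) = 3*c^4 + 6*c^3 - 213*c^2 - 216*c + 3780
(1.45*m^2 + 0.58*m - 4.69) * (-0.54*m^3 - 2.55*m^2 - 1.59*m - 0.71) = -0.783*m^5 - 4.0107*m^4 - 1.2519*m^3 + 10.0078*m^2 + 7.0453*m + 3.3299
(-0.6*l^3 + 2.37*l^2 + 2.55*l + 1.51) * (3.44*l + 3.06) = -2.064*l^4 + 6.3168*l^3 + 16.0242*l^2 + 12.9974*l + 4.6206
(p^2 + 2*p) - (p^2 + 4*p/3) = 2*p/3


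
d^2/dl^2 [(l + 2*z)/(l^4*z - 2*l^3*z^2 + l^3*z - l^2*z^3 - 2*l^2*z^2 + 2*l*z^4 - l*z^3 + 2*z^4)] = 2*((l + 2*z)*(-4*l^3 + 6*l^2*z - 3*l^2 + 2*l*z^2 + 4*l*z - 2*z^3 + z^2)^2 + (-4*l^3 + 6*l^2*z - 3*l^2 + 2*l*z^2 + 4*l*z - 2*z^3 + z^2 + (l + 2*z)*(-6*l^2 + 6*l*z - 3*l + z^2 + 2*z))*(l^4 - 2*l^3*z + l^3 - l^2*z^2 - 2*l^2*z + 2*l*z^3 - l*z^2 + 2*z^3))/(z*(l^4 - 2*l^3*z + l^3 - l^2*z^2 - 2*l^2*z + 2*l*z^3 - l*z^2 + 2*z^3)^3)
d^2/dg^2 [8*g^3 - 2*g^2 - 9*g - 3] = 48*g - 4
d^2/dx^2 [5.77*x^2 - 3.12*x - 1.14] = 11.5400000000000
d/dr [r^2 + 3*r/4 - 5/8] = 2*r + 3/4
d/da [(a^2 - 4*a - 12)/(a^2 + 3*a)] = (7*a^2 + 24*a + 36)/(a^2*(a^2 + 6*a + 9))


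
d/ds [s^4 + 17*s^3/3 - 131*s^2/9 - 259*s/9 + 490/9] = 4*s^3 + 17*s^2 - 262*s/9 - 259/9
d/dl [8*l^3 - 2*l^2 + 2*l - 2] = 24*l^2 - 4*l + 2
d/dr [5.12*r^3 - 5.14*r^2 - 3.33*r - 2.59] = 15.36*r^2 - 10.28*r - 3.33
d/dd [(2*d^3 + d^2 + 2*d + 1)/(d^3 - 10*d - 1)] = (-d^4 - 44*d^3 - 19*d^2 - 2*d + 8)/(d^6 - 20*d^4 - 2*d^3 + 100*d^2 + 20*d + 1)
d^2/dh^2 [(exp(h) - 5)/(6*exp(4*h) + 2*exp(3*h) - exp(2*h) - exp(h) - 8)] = (324*exp(8*h) - 2748*exp(7*h) - 1376*exp(6*h) + 228*exp(5*h) + 1145*exp(4*h) - 3633*exp(3*h) - 783*exp(2*h) + 147*exp(h) + 104)*exp(h)/(216*exp(12*h) + 216*exp(11*h) - 36*exp(10*h) - 172*exp(9*h) - 930*exp(8*h) - 546*exp(7*h) + 221*exp(6*h) + 387*exp(5*h) + 1221*exp(4*h) + 335*exp(3*h) - 216*exp(2*h) - 192*exp(h) - 512)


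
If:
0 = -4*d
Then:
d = 0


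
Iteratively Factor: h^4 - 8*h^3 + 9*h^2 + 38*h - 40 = (h - 1)*(h^3 - 7*h^2 + 2*h + 40) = (h - 4)*(h - 1)*(h^2 - 3*h - 10) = (h - 4)*(h - 1)*(h + 2)*(h - 5)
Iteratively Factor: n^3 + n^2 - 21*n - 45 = (n - 5)*(n^2 + 6*n + 9) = (n - 5)*(n + 3)*(n + 3)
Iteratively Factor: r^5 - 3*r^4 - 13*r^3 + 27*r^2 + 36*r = (r + 1)*(r^4 - 4*r^3 - 9*r^2 + 36*r) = (r + 1)*(r + 3)*(r^3 - 7*r^2 + 12*r) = (r - 3)*(r + 1)*(r + 3)*(r^2 - 4*r) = r*(r - 3)*(r + 1)*(r + 3)*(r - 4)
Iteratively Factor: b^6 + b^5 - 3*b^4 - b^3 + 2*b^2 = (b - 1)*(b^5 + 2*b^4 - b^3 - 2*b^2) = b*(b - 1)*(b^4 + 2*b^3 - b^2 - 2*b) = b^2*(b - 1)*(b^3 + 2*b^2 - b - 2) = b^2*(b - 1)^2*(b^2 + 3*b + 2) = b^2*(b - 1)^2*(b + 2)*(b + 1)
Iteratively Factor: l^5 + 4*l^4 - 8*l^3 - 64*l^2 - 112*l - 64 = (l + 2)*(l^4 + 2*l^3 - 12*l^2 - 40*l - 32) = (l + 2)^2*(l^3 - 12*l - 16) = (l + 2)^3*(l^2 - 2*l - 8) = (l - 4)*(l + 2)^3*(l + 2)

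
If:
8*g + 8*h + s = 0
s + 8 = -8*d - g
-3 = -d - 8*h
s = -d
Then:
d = -61/58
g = -37/58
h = 235/464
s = 61/58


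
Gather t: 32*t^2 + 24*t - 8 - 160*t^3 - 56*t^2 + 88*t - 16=-160*t^3 - 24*t^2 + 112*t - 24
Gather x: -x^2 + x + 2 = -x^2 + x + 2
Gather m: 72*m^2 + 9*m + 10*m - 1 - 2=72*m^2 + 19*m - 3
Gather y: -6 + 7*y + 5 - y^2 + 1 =-y^2 + 7*y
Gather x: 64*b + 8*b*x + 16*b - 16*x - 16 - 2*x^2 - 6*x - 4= 80*b - 2*x^2 + x*(8*b - 22) - 20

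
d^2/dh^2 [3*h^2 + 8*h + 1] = 6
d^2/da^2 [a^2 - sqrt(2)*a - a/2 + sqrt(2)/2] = 2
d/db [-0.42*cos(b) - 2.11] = 0.42*sin(b)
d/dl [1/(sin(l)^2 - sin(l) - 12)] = (1 - 2*sin(l))*cos(l)/(sin(l) + cos(l)^2 + 11)^2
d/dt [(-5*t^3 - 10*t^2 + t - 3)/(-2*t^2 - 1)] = (10*t^4 + 17*t^2 + 8*t - 1)/(4*t^4 + 4*t^2 + 1)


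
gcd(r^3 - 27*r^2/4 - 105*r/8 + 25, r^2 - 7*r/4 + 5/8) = r - 5/4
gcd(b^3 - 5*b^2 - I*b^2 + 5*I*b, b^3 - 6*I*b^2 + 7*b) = b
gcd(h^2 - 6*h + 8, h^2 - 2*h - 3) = 1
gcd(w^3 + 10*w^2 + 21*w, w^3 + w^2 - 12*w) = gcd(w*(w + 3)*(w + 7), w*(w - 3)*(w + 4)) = w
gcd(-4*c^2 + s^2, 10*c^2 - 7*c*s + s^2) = -2*c + s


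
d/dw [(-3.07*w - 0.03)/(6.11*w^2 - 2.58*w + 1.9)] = (18.7577*w^2 + 0.3666*w - 5.9104)/(37.3321*w^4 - 31.5276*w^3 + 29.8744*w^2 - 9.804*w + 3.61)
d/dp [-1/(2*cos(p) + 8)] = -sin(p)/(2*(cos(p) + 4)^2)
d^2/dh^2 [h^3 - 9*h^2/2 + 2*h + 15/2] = 6*h - 9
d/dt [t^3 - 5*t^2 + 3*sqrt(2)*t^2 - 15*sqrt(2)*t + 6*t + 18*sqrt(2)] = 3*t^2 - 10*t + 6*sqrt(2)*t - 15*sqrt(2) + 6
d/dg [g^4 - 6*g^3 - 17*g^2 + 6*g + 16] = 4*g^3 - 18*g^2 - 34*g + 6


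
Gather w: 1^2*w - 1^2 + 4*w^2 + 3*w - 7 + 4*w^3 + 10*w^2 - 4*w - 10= 4*w^3 + 14*w^2 - 18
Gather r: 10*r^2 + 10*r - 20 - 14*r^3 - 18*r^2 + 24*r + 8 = -14*r^3 - 8*r^2 + 34*r - 12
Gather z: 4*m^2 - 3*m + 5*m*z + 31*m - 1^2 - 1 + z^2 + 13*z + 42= 4*m^2 + 28*m + z^2 + z*(5*m + 13) + 40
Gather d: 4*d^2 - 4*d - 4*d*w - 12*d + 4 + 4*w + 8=4*d^2 + d*(-4*w - 16) + 4*w + 12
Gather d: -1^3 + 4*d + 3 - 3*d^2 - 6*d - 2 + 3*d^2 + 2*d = 0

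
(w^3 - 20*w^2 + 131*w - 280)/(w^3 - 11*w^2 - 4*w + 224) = (w - 5)/(w + 4)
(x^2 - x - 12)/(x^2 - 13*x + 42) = (x^2 - x - 12)/(x^2 - 13*x + 42)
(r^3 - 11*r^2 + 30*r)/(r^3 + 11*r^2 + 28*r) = (r^2 - 11*r + 30)/(r^2 + 11*r + 28)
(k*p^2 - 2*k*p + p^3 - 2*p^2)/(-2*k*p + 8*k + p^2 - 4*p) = p*(-k*p + 2*k - p^2 + 2*p)/(2*k*p - 8*k - p^2 + 4*p)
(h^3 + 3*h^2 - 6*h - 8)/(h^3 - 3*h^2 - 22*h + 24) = (h^2 - h - 2)/(h^2 - 7*h + 6)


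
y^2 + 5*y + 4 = (y + 1)*(y + 4)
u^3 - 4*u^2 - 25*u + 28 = (u - 7)*(u - 1)*(u + 4)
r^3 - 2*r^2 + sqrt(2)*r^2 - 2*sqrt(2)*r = r*(r - 2)*(r + sqrt(2))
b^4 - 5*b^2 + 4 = (b - 2)*(b - 1)*(b + 1)*(b + 2)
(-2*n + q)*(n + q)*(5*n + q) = -10*n^3 - 7*n^2*q + 4*n*q^2 + q^3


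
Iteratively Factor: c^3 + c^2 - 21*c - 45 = (c + 3)*(c^2 - 2*c - 15) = (c + 3)^2*(c - 5)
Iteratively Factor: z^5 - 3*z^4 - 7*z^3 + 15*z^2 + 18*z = (z)*(z^4 - 3*z^3 - 7*z^2 + 15*z + 18) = z*(z - 3)*(z^3 - 7*z - 6) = z*(z - 3)^2*(z^2 + 3*z + 2) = z*(z - 3)^2*(z + 2)*(z + 1)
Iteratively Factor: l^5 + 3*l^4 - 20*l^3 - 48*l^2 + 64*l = (l + 4)*(l^4 - l^3 - 16*l^2 + 16*l) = l*(l + 4)*(l^3 - l^2 - 16*l + 16) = l*(l - 1)*(l + 4)*(l^2 - 16) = l*(l - 4)*(l - 1)*(l + 4)*(l + 4)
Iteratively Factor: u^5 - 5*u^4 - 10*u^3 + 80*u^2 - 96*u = (u - 4)*(u^4 - u^3 - 14*u^2 + 24*u) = (u - 4)*(u - 3)*(u^3 + 2*u^2 - 8*u) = u*(u - 4)*(u - 3)*(u^2 + 2*u - 8) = u*(u - 4)*(u - 3)*(u + 4)*(u - 2)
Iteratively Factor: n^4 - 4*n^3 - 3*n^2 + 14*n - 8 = (n - 4)*(n^3 - 3*n + 2) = (n - 4)*(n - 1)*(n^2 + n - 2) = (n - 4)*(n - 1)*(n + 2)*(n - 1)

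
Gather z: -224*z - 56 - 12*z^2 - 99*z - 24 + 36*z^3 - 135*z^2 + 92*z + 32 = 36*z^3 - 147*z^2 - 231*z - 48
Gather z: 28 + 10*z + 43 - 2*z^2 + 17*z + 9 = -2*z^2 + 27*z + 80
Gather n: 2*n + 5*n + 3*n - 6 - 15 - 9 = 10*n - 30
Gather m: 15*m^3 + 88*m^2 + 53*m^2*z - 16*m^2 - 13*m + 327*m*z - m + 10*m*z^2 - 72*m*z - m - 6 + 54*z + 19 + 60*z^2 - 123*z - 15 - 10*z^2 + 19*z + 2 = 15*m^3 + m^2*(53*z + 72) + m*(10*z^2 + 255*z - 15) + 50*z^2 - 50*z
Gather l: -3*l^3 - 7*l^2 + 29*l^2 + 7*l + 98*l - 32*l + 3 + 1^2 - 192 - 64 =-3*l^3 + 22*l^2 + 73*l - 252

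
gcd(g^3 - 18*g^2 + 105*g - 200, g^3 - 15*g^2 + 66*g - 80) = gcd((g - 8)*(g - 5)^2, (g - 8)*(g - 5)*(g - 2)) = g^2 - 13*g + 40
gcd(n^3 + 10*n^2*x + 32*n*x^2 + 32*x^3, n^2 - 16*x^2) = n + 4*x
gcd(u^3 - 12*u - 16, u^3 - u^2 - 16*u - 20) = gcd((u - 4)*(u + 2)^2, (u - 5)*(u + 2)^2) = u^2 + 4*u + 4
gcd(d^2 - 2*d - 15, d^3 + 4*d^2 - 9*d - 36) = d + 3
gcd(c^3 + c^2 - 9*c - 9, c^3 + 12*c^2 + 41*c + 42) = c + 3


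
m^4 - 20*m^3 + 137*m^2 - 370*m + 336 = (m - 8)*(m - 7)*(m - 3)*(m - 2)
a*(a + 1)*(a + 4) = a^3 + 5*a^2 + 4*a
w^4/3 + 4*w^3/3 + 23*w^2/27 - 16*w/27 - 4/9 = (w/3 + 1/3)*(w - 2/3)*(w + 2/3)*(w + 3)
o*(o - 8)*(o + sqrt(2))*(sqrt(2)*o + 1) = sqrt(2)*o^4 - 8*sqrt(2)*o^3 + 3*o^3 - 24*o^2 + sqrt(2)*o^2 - 8*sqrt(2)*o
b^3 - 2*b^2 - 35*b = b*(b - 7)*(b + 5)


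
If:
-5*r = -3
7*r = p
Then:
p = 21/5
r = 3/5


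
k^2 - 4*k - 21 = (k - 7)*(k + 3)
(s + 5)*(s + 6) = s^2 + 11*s + 30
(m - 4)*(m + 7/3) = m^2 - 5*m/3 - 28/3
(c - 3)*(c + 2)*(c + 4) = c^3 + 3*c^2 - 10*c - 24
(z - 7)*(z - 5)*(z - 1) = z^3 - 13*z^2 + 47*z - 35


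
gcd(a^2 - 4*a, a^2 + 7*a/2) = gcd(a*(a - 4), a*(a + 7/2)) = a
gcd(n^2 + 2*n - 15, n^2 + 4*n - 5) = n + 5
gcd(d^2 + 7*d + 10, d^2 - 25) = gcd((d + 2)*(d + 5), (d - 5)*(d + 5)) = d + 5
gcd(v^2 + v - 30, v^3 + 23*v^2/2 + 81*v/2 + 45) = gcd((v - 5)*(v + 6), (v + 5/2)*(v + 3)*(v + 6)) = v + 6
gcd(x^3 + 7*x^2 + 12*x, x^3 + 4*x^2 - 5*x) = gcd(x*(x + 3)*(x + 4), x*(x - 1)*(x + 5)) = x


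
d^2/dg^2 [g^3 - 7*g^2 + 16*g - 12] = 6*g - 14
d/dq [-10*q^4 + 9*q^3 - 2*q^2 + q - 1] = -40*q^3 + 27*q^2 - 4*q + 1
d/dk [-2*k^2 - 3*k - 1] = -4*k - 3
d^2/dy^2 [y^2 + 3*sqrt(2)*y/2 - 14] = 2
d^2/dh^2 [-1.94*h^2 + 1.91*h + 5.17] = -3.88000000000000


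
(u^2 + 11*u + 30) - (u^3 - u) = -u^3 + u^2 + 12*u + 30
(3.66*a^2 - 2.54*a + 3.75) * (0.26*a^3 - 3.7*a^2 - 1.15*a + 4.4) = 0.9516*a^5 - 14.2024*a^4 + 6.164*a^3 + 5.15*a^2 - 15.4885*a + 16.5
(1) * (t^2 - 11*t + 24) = t^2 - 11*t + 24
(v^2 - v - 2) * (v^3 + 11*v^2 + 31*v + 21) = v^5 + 10*v^4 + 18*v^3 - 32*v^2 - 83*v - 42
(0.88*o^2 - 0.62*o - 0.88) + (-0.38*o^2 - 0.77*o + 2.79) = 0.5*o^2 - 1.39*o + 1.91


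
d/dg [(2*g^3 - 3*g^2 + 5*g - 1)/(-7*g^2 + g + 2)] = (-14*g^4 + 4*g^3 + 44*g^2 - 26*g + 11)/(49*g^4 - 14*g^3 - 27*g^2 + 4*g + 4)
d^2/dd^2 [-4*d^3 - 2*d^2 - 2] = -24*d - 4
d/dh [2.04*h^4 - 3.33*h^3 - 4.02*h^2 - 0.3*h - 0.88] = 8.16*h^3 - 9.99*h^2 - 8.04*h - 0.3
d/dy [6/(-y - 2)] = 6/(y + 2)^2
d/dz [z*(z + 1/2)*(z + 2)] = 3*z^2 + 5*z + 1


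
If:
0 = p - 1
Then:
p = 1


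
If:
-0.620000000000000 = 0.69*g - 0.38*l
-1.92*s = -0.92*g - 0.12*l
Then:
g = 1.68732654949121*s - 0.172062904717854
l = 3.06382978723404*s + 1.31914893617021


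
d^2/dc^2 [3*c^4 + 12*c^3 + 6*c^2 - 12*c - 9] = 36*c^2 + 72*c + 12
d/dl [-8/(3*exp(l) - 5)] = 24*exp(l)/(3*exp(l) - 5)^2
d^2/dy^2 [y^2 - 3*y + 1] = 2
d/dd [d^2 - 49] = 2*d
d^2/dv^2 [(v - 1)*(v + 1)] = 2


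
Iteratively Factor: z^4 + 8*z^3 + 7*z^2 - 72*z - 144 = (z - 3)*(z^3 + 11*z^2 + 40*z + 48) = (z - 3)*(z + 4)*(z^2 + 7*z + 12) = (z - 3)*(z + 3)*(z + 4)*(z + 4)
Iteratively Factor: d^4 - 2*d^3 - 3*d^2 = (d)*(d^3 - 2*d^2 - 3*d) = d*(d - 3)*(d^2 + d) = d^2*(d - 3)*(d + 1)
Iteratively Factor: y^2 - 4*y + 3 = (y - 1)*(y - 3)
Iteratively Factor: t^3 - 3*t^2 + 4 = (t - 2)*(t^2 - t - 2) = (t - 2)*(t + 1)*(t - 2)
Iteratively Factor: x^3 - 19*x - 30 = (x - 5)*(x^2 + 5*x + 6) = (x - 5)*(x + 3)*(x + 2)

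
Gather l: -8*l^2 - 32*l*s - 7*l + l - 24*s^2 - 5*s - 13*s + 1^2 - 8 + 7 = -8*l^2 + l*(-32*s - 6) - 24*s^2 - 18*s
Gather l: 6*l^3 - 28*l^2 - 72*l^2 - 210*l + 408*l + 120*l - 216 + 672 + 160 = 6*l^3 - 100*l^2 + 318*l + 616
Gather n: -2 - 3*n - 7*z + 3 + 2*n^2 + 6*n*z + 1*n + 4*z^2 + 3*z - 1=2*n^2 + n*(6*z - 2) + 4*z^2 - 4*z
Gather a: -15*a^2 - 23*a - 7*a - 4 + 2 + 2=-15*a^2 - 30*a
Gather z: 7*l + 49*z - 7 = 7*l + 49*z - 7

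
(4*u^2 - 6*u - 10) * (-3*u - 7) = -12*u^3 - 10*u^2 + 72*u + 70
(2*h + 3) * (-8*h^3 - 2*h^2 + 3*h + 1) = -16*h^4 - 28*h^3 + 11*h + 3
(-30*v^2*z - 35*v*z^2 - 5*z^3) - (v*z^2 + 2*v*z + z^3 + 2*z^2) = -30*v^2*z - 36*v*z^2 - 2*v*z - 6*z^3 - 2*z^2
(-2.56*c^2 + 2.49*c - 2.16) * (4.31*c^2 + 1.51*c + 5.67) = -11.0336*c^4 + 6.8663*c^3 - 20.0649*c^2 + 10.8567*c - 12.2472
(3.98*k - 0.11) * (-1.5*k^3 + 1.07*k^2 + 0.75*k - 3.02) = -5.97*k^4 + 4.4236*k^3 + 2.8673*k^2 - 12.1021*k + 0.3322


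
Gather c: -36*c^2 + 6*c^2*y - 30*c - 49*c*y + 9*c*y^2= c^2*(6*y - 36) + c*(9*y^2 - 49*y - 30)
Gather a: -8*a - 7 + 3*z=-8*a + 3*z - 7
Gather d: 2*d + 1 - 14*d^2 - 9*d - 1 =-14*d^2 - 7*d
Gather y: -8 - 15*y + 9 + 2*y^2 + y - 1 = 2*y^2 - 14*y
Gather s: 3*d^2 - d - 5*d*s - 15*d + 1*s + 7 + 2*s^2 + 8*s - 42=3*d^2 - 16*d + 2*s^2 + s*(9 - 5*d) - 35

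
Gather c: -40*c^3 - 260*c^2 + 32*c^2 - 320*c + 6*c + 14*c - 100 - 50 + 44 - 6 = -40*c^3 - 228*c^2 - 300*c - 112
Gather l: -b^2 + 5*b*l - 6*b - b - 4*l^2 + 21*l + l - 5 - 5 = -b^2 - 7*b - 4*l^2 + l*(5*b + 22) - 10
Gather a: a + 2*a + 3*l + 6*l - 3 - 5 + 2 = 3*a + 9*l - 6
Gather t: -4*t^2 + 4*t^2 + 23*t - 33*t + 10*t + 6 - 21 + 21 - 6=0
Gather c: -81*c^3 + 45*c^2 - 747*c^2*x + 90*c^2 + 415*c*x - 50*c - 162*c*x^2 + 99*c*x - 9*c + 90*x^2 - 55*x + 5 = -81*c^3 + c^2*(135 - 747*x) + c*(-162*x^2 + 514*x - 59) + 90*x^2 - 55*x + 5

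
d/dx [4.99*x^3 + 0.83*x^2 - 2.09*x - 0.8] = 14.97*x^2 + 1.66*x - 2.09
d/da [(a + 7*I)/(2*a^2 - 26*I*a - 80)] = (a^2 - 13*I*a - (a + 7*I)*(2*a - 13*I) - 40)/(2*(-a^2 + 13*I*a + 40)^2)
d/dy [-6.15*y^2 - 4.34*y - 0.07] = -12.3*y - 4.34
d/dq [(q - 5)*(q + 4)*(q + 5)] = 3*q^2 + 8*q - 25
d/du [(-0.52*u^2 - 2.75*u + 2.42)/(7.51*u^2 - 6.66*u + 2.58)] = (24.1157*u^2 - 39.0316*u + 9.0222)/(56.4001*u^4 - 100.0332*u^3 + 83.1072*u^2 - 34.3656*u + 6.6564)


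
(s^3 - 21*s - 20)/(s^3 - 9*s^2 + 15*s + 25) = (s + 4)/(s - 5)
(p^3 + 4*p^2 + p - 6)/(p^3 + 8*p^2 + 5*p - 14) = (p + 3)/(p + 7)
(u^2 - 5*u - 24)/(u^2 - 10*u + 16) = (u + 3)/(u - 2)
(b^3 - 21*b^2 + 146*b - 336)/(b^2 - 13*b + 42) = b - 8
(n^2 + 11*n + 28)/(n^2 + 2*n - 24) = (n^2 + 11*n + 28)/(n^2 + 2*n - 24)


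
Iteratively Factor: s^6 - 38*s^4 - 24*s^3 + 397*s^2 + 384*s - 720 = (s - 5)*(s^5 + 5*s^4 - 13*s^3 - 89*s^2 - 48*s + 144) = (s - 5)*(s - 4)*(s^4 + 9*s^3 + 23*s^2 + 3*s - 36) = (s - 5)*(s - 4)*(s + 3)*(s^3 + 6*s^2 + 5*s - 12) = (s - 5)*(s - 4)*(s + 3)^2*(s^2 + 3*s - 4) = (s - 5)*(s - 4)*(s + 3)^2*(s + 4)*(s - 1)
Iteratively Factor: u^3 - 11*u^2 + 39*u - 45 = (u - 3)*(u^2 - 8*u + 15) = (u - 3)^2*(u - 5)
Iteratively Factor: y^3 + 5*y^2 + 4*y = (y + 1)*(y^2 + 4*y) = y*(y + 1)*(y + 4)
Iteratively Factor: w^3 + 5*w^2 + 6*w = (w + 2)*(w^2 + 3*w) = w*(w + 2)*(w + 3)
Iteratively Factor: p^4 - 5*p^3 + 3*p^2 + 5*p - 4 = (p + 1)*(p^3 - 6*p^2 + 9*p - 4) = (p - 1)*(p + 1)*(p^2 - 5*p + 4) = (p - 4)*(p - 1)*(p + 1)*(p - 1)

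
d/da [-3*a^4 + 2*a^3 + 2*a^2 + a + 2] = -12*a^3 + 6*a^2 + 4*a + 1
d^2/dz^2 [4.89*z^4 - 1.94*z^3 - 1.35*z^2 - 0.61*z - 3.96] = 58.68*z^2 - 11.64*z - 2.7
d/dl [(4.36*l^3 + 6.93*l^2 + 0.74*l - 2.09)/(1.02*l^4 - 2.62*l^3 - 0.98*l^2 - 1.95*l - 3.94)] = (-4.4472*l^6 - 14.1372*l^5 + 11.6194*l^4 - 4.5992*l^3 - 80.7509*l^2 - 58.7048*l - 6.9911)/(1.0404*l^8 - 5.3448*l^7 + 4.8652*l^6 + 1.1572*l^5 + 3.1408*l^4 + 24.4676*l^3 + 11.5249*l^2 + 15.366*l + 15.5236)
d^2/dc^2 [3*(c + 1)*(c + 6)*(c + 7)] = 18*c + 84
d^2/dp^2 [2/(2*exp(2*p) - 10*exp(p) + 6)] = ((5 - 4*exp(p))*(exp(2*p) - 5*exp(p) + 3) + 2*(2*exp(p) - 5)^2*exp(p))*exp(p)/(exp(2*p) - 5*exp(p) + 3)^3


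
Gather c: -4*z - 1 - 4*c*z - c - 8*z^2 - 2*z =c*(-4*z - 1) - 8*z^2 - 6*z - 1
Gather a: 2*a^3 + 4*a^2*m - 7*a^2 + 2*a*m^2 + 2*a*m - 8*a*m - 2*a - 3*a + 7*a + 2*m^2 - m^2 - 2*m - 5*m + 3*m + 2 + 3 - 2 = 2*a^3 + a^2*(4*m - 7) + a*(2*m^2 - 6*m + 2) + m^2 - 4*m + 3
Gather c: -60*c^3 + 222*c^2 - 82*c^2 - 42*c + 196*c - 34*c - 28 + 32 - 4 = -60*c^3 + 140*c^2 + 120*c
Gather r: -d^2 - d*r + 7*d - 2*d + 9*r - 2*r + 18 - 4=-d^2 + 5*d + r*(7 - d) + 14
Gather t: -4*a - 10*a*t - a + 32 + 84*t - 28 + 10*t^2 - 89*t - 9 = -5*a + 10*t^2 + t*(-10*a - 5) - 5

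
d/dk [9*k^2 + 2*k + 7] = 18*k + 2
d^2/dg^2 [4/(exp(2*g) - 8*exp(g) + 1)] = 16*((2 - exp(g))*(exp(2*g) - 8*exp(g) + 1) + 2*(exp(g) - 4)^2*exp(g))*exp(g)/(exp(2*g) - 8*exp(g) + 1)^3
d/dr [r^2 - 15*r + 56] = 2*r - 15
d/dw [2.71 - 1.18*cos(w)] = 1.18*sin(w)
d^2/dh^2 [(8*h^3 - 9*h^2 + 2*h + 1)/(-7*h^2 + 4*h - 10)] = 2*(586*h^3 - 1077*h^2 - 1896*h + 874)/(343*h^6 - 588*h^5 + 1806*h^4 - 1744*h^3 + 2580*h^2 - 1200*h + 1000)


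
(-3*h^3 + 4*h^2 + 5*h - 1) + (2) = -3*h^3 + 4*h^2 + 5*h + 1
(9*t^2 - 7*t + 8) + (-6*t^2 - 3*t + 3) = 3*t^2 - 10*t + 11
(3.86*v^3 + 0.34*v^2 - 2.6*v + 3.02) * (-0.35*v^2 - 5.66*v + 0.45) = -1.351*v^5 - 21.9666*v^4 + 0.7226*v^3 + 13.812*v^2 - 18.2632*v + 1.359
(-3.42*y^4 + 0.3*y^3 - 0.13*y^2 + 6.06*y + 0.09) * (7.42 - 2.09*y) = 7.1478*y^5 - 26.0034*y^4 + 2.4977*y^3 - 13.63*y^2 + 44.7771*y + 0.6678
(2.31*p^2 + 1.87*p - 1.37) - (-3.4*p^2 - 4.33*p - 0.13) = 5.71*p^2 + 6.2*p - 1.24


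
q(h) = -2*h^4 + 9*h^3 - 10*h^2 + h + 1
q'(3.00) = -32.00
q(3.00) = -5.00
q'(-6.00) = 2821.00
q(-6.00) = -4901.00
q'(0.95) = -0.49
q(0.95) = -0.99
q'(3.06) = -36.60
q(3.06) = -7.06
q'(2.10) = 3.98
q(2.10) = 3.45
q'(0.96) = -0.39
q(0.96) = -0.99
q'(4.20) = -199.42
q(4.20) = -126.75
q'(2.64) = -10.82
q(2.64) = 2.39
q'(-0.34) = 11.24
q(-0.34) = -0.88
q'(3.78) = -120.89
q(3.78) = -60.33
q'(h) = -8*h^3 + 27*h^2 - 20*h + 1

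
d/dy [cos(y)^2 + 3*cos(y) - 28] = -(2*cos(y) + 3)*sin(y)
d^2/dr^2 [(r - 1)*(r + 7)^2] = 6*r + 26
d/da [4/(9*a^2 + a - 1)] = 4*(-18*a - 1)/(9*a^2 + a - 1)^2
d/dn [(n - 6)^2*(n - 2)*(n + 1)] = 4*n^3 - 39*n^2 + 92*n - 12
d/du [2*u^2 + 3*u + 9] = 4*u + 3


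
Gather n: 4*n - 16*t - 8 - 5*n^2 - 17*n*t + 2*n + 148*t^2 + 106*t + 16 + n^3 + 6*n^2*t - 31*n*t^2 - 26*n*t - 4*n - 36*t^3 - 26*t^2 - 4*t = n^3 + n^2*(6*t - 5) + n*(-31*t^2 - 43*t + 2) - 36*t^3 + 122*t^2 + 86*t + 8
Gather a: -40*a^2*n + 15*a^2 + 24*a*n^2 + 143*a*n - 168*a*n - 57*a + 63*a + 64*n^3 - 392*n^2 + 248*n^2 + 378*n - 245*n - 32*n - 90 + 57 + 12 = a^2*(15 - 40*n) + a*(24*n^2 - 25*n + 6) + 64*n^3 - 144*n^2 + 101*n - 21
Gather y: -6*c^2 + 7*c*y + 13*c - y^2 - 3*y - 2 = -6*c^2 + 13*c - y^2 + y*(7*c - 3) - 2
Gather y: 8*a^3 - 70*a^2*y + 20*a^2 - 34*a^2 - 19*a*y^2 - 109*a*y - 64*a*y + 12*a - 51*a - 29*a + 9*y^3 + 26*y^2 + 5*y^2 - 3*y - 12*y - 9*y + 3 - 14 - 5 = 8*a^3 - 14*a^2 - 68*a + 9*y^3 + y^2*(31 - 19*a) + y*(-70*a^2 - 173*a - 24) - 16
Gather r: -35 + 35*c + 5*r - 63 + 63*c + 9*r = 98*c + 14*r - 98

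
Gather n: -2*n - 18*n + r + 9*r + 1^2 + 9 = -20*n + 10*r + 10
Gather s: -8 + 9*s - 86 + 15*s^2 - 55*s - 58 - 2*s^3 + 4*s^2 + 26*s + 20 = -2*s^3 + 19*s^2 - 20*s - 132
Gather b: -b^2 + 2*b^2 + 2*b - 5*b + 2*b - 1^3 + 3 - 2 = b^2 - b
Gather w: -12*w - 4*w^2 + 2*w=-4*w^2 - 10*w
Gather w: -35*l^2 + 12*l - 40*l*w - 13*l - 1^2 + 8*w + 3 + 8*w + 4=-35*l^2 - l + w*(16 - 40*l) + 6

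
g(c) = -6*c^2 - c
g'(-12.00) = 143.00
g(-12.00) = -852.00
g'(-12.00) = 143.00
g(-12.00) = -852.00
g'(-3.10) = 36.20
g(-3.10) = -54.56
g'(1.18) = -15.16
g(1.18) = -9.53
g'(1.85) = -23.20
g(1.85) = -22.38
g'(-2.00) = 23.00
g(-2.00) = -22.00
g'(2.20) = -27.40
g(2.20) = -31.24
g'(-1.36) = 15.32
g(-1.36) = -9.74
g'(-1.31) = 14.72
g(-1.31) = -8.99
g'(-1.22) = 13.64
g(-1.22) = -7.71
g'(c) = -12*c - 1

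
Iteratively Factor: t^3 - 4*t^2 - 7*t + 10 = (t - 1)*(t^2 - 3*t - 10) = (t - 5)*(t - 1)*(t + 2)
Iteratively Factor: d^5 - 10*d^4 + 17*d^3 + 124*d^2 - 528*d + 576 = (d - 4)*(d^4 - 6*d^3 - 7*d^2 + 96*d - 144) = (d - 4)*(d - 3)*(d^3 - 3*d^2 - 16*d + 48) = (d - 4)^2*(d - 3)*(d^2 + d - 12) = (d - 4)^2*(d - 3)^2*(d + 4)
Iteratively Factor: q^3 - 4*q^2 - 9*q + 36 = (q - 3)*(q^2 - q - 12) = (q - 4)*(q - 3)*(q + 3)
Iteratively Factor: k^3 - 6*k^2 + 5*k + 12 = (k + 1)*(k^2 - 7*k + 12) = (k - 4)*(k + 1)*(k - 3)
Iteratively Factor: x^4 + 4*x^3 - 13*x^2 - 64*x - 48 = (x + 4)*(x^3 - 13*x - 12) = (x - 4)*(x + 4)*(x^2 + 4*x + 3) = (x - 4)*(x + 3)*(x + 4)*(x + 1)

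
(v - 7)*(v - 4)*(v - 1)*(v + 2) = v^4 - 10*v^3 + 15*v^2 + 50*v - 56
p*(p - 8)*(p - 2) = p^3 - 10*p^2 + 16*p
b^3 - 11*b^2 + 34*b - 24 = (b - 6)*(b - 4)*(b - 1)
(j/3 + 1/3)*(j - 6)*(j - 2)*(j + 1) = j^4/3 - 2*j^3 - j^2 + 16*j/3 + 4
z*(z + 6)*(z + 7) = z^3 + 13*z^2 + 42*z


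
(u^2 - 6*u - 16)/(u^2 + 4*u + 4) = (u - 8)/(u + 2)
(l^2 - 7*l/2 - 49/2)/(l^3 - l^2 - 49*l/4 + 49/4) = 2*(l - 7)/(2*l^2 - 9*l + 7)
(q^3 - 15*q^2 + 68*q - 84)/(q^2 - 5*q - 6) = (q^2 - 9*q + 14)/(q + 1)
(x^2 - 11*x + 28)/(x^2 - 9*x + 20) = (x - 7)/(x - 5)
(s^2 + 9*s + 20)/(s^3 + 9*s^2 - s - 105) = (s + 4)/(s^2 + 4*s - 21)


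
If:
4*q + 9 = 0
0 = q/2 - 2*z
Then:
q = -9/4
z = -9/16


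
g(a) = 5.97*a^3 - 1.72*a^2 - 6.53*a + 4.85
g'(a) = 17.91*a^2 - 3.44*a - 6.53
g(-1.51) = -9.77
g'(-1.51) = 39.50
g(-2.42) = -74.03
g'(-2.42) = 106.68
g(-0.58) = 6.89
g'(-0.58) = 1.49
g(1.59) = 14.12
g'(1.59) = 33.28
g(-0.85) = 5.49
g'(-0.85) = 9.33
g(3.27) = 173.85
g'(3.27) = 173.73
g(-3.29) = -204.88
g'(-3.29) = 198.65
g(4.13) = 369.10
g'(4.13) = 284.75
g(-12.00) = -10480.63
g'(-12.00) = 2613.79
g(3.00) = 130.97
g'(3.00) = 144.34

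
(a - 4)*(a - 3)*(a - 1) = a^3 - 8*a^2 + 19*a - 12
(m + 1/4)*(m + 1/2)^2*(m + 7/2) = m^4 + 19*m^3/4 + 39*m^2/8 + 29*m/16 + 7/32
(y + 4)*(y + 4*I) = y^2 + 4*y + 4*I*y + 16*I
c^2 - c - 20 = (c - 5)*(c + 4)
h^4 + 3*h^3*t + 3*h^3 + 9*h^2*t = h^2*(h + 3)*(h + 3*t)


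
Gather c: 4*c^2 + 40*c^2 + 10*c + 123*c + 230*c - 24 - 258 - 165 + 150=44*c^2 + 363*c - 297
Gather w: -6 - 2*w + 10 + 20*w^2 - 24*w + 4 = 20*w^2 - 26*w + 8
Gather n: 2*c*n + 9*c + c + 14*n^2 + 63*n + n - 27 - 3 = 10*c + 14*n^2 + n*(2*c + 64) - 30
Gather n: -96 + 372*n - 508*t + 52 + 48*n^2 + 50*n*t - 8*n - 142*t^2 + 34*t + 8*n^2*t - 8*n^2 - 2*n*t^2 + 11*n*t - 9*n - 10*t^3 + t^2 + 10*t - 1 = n^2*(8*t + 40) + n*(-2*t^2 + 61*t + 355) - 10*t^3 - 141*t^2 - 464*t - 45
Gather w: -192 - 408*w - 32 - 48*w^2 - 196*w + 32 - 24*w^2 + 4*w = -72*w^2 - 600*w - 192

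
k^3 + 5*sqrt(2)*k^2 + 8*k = k*(k + sqrt(2))*(k + 4*sqrt(2))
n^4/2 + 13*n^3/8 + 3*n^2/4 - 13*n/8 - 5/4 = (n/2 + 1)*(n - 1)*(n + 1)*(n + 5/4)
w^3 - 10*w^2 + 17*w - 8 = (w - 8)*(w - 1)^2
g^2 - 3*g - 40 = (g - 8)*(g + 5)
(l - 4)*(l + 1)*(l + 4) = l^3 + l^2 - 16*l - 16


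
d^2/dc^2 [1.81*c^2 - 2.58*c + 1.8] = 3.62000000000000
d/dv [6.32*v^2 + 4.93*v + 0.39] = 12.64*v + 4.93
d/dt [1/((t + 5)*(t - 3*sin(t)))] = (-t + (t + 5)*(3*cos(t) - 1) + 3*sin(t))/((t + 5)^2*(t - 3*sin(t))^2)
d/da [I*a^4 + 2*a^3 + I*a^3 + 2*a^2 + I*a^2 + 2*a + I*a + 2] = 4*I*a^3 + 3*a^2*(2 + I) + 2*a*(2 + I) + 2 + I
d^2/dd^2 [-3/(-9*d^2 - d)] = 6*(-9*d*(9*d + 1) + (18*d + 1)^2)/(d^3*(9*d + 1)^3)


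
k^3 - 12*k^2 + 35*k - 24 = (k - 8)*(k - 3)*(k - 1)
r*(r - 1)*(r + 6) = r^3 + 5*r^2 - 6*r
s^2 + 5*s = s*(s + 5)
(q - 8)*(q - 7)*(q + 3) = q^3 - 12*q^2 + 11*q + 168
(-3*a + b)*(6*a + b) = -18*a^2 + 3*a*b + b^2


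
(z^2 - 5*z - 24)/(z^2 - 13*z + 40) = (z + 3)/(z - 5)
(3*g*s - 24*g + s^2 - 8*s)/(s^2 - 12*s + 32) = (3*g + s)/(s - 4)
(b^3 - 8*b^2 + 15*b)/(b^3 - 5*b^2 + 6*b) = (b - 5)/(b - 2)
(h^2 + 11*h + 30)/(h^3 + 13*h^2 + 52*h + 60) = 1/(h + 2)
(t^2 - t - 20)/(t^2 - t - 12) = (-t^2 + t + 20)/(-t^2 + t + 12)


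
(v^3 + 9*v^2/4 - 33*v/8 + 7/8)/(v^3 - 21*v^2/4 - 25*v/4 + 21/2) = (8*v^2 + 26*v - 7)/(2*(4*v^2 - 17*v - 42))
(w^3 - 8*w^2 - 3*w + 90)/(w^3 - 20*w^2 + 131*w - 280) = (w^2 - 3*w - 18)/(w^2 - 15*w + 56)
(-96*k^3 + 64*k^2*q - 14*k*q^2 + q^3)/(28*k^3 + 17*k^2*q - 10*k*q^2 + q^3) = (24*k^2 - 10*k*q + q^2)/(-7*k^2 - 6*k*q + q^2)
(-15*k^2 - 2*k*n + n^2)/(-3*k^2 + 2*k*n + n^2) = (5*k - n)/(k - n)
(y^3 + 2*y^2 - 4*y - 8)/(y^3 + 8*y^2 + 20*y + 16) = (y - 2)/(y + 4)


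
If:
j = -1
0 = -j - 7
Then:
No Solution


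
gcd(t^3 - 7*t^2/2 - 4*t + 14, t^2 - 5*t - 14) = t + 2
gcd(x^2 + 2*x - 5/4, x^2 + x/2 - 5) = x + 5/2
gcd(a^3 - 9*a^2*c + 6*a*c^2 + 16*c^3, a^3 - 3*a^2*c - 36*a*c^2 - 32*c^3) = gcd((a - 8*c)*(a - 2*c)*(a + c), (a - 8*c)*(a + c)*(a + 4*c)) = a^2 - 7*a*c - 8*c^2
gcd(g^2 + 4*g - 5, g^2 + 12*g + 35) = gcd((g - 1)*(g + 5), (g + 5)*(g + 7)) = g + 5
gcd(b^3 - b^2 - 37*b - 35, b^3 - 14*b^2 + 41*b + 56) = b^2 - 6*b - 7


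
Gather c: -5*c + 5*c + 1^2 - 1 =0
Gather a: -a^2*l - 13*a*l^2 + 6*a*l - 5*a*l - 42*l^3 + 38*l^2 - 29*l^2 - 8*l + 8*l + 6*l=-a^2*l + a*(-13*l^2 + l) - 42*l^3 + 9*l^2 + 6*l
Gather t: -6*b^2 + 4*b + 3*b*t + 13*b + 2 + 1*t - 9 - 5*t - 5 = -6*b^2 + 17*b + t*(3*b - 4) - 12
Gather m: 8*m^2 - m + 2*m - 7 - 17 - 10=8*m^2 + m - 34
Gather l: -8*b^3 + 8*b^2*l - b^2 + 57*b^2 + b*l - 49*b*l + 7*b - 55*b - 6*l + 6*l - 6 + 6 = -8*b^3 + 56*b^2 - 48*b + l*(8*b^2 - 48*b)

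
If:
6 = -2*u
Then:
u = -3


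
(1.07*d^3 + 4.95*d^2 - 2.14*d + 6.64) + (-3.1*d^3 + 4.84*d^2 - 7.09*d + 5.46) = -2.03*d^3 + 9.79*d^2 - 9.23*d + 12.1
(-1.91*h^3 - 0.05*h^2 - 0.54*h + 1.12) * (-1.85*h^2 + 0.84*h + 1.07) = 3.5335*h^5 - 1.5119*h^4 - 1.0867*h^3 - 2.5791*h^2 + 0.363*h + 1.1984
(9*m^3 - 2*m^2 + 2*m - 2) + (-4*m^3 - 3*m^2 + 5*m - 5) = 5*m^3 - 5*m^2 + 7*m - 7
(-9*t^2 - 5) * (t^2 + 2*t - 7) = -9*t^4 - 18*t^3 + 58*t^2 - 10*t + 35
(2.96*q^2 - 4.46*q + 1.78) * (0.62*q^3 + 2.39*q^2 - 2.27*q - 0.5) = 1.8352*q^5 + 4.3092*q^4 - 16.275*q^3 + 12.8984*q^2 - 1.8106*q - 0.89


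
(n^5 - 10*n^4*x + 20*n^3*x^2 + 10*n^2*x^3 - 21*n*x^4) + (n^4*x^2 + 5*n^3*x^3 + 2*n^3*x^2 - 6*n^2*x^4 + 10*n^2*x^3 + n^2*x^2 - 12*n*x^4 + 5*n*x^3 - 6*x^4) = n^5 + n^4*x^2 - 10*n^4*x + 5*n^3*x^3 + 22*n^3*x^2 - 6*n^2*x^4 + 20*n^2*x^3 + n^2*x^2 - 33*n*x^4 + 5*n*x^3 - 6*x^4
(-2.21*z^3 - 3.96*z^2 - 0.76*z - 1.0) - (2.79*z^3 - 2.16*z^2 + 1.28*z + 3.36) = -5.0*z^3 - 1.8*z^2 - 2.04*z - 4.36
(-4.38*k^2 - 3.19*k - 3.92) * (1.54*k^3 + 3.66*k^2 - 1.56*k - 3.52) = -6.7452*k^5 - 20.9434*k^4 - 10.8794*k^3 + 6.0468*k^2 + 17.344*k + 13.7984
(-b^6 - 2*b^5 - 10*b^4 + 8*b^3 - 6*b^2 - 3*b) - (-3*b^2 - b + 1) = -b^6 - 2*b^5 - 10*b^4 + 8*b^3 - 3*b^2 - 2*b - 1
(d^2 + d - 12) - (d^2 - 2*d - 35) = 3*d + 23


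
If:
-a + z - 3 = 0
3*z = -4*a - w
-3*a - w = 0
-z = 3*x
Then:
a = -9/4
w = 27/4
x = -1/4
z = 3/4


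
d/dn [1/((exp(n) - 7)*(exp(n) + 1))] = 2*(3 - exp(n))*exp(n)/(exp(4*n) - 12*exp(3*n) + 22*exp(2*n) + 84*exp(n) + 49)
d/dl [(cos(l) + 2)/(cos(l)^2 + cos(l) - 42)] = (cos(l)^2 + 4*cos(l) + 44)*sin(l)/(cos(l)^2 + cos(l) - 42)^2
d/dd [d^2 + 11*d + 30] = 2*d + 11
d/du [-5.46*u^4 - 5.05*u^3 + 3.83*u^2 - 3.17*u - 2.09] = -21.84*u^3 - 15.15*u^2 + 7.66*u - 3.17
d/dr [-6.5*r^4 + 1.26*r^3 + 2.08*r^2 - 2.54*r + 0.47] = -26.0*r^3 + 3.78*r^2 + 4.16*r - 2.54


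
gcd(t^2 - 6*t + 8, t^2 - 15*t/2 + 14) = t - 4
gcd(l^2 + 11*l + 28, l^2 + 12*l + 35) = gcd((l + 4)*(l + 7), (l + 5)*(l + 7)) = l + 7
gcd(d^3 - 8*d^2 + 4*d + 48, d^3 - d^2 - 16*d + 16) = d - 4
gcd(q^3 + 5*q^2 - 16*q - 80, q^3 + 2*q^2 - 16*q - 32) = q^2 - 16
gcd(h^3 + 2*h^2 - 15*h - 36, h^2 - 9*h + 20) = h - 4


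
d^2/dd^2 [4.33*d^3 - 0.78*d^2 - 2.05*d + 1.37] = 25.98*d - 1.56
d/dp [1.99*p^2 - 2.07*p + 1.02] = 3.98*p - 2.07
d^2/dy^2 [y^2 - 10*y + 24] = 2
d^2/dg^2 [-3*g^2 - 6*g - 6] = -6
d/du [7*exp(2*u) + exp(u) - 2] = (14*exp(u) + 1)*exp(u)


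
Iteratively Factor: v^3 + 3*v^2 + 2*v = (v)*(v^2 + 3*v + 2) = v*(v + 1)*(v + 2)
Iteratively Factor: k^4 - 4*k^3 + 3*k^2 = (k)*(k^3 - 4*k^2 + 3*k) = k^2*(k^2 - 4*k + 3) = k^2*(k - 1)*(k - 3)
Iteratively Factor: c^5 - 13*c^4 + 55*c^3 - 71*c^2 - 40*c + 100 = (c - 2)*(c^4 - 11*c^3 + 33*c^2 - 5*c - 50) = (c - 5)*(c - 2)*(c^3 - 6*c^2 + 3*c + 10) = (c - 5)*(c - 2)^2*(c^2 - 4*c - 5) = (c - 5)*(c - 2)^2*(c + 1)*(c - 5)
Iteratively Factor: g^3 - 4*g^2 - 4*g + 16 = (g - 2)*(g^2 - 2*g - 8) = (g - 2)*(g + 2)*(g - 4)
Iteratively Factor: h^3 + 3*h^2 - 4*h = (h + 4)*(h^2 - h) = h*(h + 4)*(h - 1)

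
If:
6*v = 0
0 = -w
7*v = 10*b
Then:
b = 0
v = 0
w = 0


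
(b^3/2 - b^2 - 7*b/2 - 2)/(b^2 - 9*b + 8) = (b^3 - 2*b^2 - 7*b - 4)/(2*(b^2 - 9*b + 8))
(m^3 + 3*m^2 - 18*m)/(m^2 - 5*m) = (m^2 + 3*m - 18)/(m - 5)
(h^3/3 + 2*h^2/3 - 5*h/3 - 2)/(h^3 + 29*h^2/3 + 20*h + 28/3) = (h^3 + 2*h^2 - 5*h - 6)/(3*h^3 + 29*h^2 + 60*h + 28)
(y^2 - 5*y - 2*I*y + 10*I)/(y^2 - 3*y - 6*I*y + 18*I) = (y^2 - 5*y - 2*I*y + 10*I)/(y^2 - 3*y - 6*I*y + 18*I)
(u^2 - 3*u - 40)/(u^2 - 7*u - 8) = (u + 5)/(u + 1)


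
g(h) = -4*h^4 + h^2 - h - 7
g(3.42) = -545.95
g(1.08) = -12.36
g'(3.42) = -634.19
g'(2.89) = -381.42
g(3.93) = -949.66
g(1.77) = -44.90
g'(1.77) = -86.18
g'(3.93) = -964.32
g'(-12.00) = 27623.00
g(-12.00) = -82795.00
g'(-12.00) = 27623.00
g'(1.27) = -31.23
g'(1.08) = -19.00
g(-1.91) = -54.68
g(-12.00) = -82795.00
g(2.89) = -280.57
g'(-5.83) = 3157.82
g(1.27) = -17.06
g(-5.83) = -4588.16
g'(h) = -16*h^3 + 2*h - 1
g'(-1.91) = 106.67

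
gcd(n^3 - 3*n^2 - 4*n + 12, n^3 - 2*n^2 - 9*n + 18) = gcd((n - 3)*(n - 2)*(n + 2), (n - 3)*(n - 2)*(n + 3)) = n^2 - 5*n + 6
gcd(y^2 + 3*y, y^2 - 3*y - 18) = y + 3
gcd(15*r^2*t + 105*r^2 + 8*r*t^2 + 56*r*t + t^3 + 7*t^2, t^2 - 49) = t + 7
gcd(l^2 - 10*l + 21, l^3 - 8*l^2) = 1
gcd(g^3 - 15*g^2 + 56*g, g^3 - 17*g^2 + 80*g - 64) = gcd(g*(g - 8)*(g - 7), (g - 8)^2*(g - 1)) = g - 8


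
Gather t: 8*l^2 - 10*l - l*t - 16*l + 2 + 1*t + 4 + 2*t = 8*l^2 - 26*l + t*(3 - l) + 6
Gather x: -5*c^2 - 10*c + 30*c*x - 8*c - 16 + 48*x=-5*c^2 - 18*c + x*(30*c + 48) - 16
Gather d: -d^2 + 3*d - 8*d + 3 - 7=-d^2 - 5*d - 4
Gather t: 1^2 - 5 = -4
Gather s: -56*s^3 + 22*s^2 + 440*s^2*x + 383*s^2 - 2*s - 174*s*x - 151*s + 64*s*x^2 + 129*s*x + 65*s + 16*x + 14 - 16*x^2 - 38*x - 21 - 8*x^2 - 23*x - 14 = -56*s^3 + s^2*(440*x + 405) + s*(64*x^2 - 45*x - 88) - 24*x^2 - 45*x - 21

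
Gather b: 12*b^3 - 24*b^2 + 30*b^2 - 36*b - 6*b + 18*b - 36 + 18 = 12*b^3 + 6*b^2 - 24*b - 18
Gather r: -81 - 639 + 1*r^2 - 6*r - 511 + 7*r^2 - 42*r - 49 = 8*r^2 - 48*r - 1280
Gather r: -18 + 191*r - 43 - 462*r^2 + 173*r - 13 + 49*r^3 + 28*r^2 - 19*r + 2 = 49*r^3 - 434*r^2 + 345*r - 72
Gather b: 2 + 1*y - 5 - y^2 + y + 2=-y^2 + 2*y - 1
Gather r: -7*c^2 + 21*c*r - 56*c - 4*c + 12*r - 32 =-7*c^2 - 60*c + r*(21*c + 12) - 32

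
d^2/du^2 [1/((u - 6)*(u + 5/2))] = 4*(4*(u - 6)^2 + 2*(u - 6)*(2*u + 5) + (2*u + 5)^2)/((u - 6)^3*(2*u + 5)^3)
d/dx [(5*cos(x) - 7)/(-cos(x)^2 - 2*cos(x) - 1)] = (19 - 5*cos(x))*sin(x)/(cos(x) + 1)^3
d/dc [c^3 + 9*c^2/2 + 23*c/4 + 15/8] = 3*c^2 + 9*c + 23/4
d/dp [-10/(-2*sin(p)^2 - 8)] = -20*sin(2*p)/(cos(2*p) - 9)^2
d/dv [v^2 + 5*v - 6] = 2*v + 5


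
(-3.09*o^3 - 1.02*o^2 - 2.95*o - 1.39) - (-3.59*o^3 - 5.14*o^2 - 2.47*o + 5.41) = 0.5*o^3 + 4.12*o^2 - 0.48*o - 6.8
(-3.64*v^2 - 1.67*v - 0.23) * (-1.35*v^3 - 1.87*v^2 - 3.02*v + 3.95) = 4.914*v^5 + 9.0613*v^4 + 14.4262*v^3 - 8.9045*v^2 - 5.9019*v - 0.9085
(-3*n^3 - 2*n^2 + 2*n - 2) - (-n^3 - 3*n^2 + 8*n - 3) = -2*n^3 + n^2 - 6*n + 1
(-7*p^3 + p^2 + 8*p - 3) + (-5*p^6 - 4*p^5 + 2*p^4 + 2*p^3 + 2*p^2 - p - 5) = -5*p^6 - 4*p^5 + 2*p^4 - 5*p^3 + 3*p^2 + 7*p - 8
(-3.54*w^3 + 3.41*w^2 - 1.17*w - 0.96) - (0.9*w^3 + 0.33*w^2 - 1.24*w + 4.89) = -4.44*w^3 + 3.08*w^2 + 0.0700000000000001*w - 5.85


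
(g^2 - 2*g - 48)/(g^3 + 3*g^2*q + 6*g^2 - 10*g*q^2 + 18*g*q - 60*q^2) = (8 - g)/(-g^2 - 3*g*q + 10*q^2)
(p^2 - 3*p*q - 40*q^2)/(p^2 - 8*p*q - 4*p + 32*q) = (p + 5*q)/(p - 4)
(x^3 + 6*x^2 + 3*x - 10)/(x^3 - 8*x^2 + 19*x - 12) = (x^2 + 7*x + 10)/(x^2 - 7*x + 12)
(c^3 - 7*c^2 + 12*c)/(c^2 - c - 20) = c*(-c^2 + 7*c - 12)/(-c^2 + c + 20)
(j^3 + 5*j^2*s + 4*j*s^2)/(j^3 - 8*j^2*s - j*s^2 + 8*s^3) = j*(j + 4*s)/(j^2 - 9*j*s + 8*s^2)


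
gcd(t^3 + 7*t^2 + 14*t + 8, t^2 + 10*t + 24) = t + 4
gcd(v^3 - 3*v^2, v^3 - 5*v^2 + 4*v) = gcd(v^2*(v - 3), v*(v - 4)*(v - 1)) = v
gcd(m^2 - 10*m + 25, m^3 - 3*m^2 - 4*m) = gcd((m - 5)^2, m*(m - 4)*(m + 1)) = 1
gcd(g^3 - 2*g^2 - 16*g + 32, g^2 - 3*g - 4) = g - 4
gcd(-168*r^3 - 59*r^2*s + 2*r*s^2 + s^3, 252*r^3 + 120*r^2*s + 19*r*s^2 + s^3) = 7*r + s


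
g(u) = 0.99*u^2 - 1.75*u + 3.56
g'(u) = 1.98*u - 1.75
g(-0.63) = 5.06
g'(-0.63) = -3.00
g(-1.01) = 6.34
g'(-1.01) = -3.75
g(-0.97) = 6.19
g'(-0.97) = -3.67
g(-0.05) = 3.65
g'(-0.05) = -1.85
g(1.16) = 2.86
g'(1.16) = 0.55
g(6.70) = 36.28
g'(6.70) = 11.52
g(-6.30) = 53.88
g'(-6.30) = -14.22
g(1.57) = 3.25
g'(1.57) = 1.36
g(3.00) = 7.22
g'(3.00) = 4.19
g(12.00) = 125.12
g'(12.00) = 22.01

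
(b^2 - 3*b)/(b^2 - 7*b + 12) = b/(b - 4)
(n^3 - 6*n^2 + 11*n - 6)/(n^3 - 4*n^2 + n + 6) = (n - 1)/(n + 1)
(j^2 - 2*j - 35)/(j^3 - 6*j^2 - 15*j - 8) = (-j^2 + 2*j + 35)/(-j^3 + 6*j^2 + 15*j + 8)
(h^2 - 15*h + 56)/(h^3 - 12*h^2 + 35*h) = (h - 8)/(h*(h - 5))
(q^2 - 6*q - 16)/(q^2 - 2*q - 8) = (q - 8)/(q - 4)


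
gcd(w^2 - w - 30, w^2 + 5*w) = w + 5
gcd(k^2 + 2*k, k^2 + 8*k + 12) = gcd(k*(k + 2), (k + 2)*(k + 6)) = k + 2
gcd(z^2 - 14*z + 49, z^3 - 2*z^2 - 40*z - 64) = 1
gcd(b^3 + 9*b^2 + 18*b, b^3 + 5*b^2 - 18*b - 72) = b^2 + 9*b + 18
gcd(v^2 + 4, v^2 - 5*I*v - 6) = v - 2*I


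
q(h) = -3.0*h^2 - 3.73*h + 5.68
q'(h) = -6.0*h - 3.73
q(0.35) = 4.01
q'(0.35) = -5.83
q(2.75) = -27.26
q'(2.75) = -20.23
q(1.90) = -12.24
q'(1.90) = -15.13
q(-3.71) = -21.77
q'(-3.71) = 18.53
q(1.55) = -7.31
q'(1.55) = -13.03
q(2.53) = -22.96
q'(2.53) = -18.91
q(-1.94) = 1.63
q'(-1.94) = 7.91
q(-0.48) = 6.78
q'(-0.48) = -0.85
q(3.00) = -32.51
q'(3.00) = -21.73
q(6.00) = -124.70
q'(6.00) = -39.73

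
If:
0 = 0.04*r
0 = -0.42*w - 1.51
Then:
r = 0.00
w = -3.60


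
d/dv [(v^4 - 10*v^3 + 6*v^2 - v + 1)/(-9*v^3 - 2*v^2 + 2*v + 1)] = (-9*v^6 - 4*v^5 + 80*v^4 - 54*v^3 + 7*v^2 + 16*v - 3)/(81*v^6 + 36*v^5 - 32*v^4 - 26*v^3 + 4*v + 1)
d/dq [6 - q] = -1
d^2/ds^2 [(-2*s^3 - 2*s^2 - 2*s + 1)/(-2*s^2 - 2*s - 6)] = (-4*s^3 - 3*s^2 + 33*s + 14)/(s^6 + 3*s^5 + 12*s^4 + 19*s^3 + 36*s^2 + 27*s + 27)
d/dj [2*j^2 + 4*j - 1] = 4*j + 4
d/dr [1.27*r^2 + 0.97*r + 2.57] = 2.54*r + 0.97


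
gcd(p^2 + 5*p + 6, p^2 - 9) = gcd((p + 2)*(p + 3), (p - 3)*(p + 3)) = p + 3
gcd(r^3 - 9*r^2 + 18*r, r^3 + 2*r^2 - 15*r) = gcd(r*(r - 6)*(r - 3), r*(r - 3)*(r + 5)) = r^2 - 3*r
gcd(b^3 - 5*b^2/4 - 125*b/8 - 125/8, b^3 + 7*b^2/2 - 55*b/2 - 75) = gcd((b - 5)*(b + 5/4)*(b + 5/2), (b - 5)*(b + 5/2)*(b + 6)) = b^2 - 5*b/2 - 25/2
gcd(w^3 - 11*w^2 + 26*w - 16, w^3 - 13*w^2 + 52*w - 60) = w - 2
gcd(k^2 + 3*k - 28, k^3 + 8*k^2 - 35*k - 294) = k + 7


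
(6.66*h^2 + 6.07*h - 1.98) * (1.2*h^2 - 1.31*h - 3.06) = 7.992*h^4 - 1.4406*h^3 - 30.7073*h^2 - 15.9804*h + 6.0588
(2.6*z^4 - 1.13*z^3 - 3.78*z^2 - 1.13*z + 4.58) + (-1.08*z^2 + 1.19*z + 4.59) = 2.6*z^4 - 1.13*z^3 - 4.86*z^2 + 0.0600000000000001*z + 9.17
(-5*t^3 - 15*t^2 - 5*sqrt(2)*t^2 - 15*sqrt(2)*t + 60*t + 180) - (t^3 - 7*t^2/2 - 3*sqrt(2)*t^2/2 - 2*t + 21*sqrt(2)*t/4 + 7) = -6*t^3 - 23*t^2/2 - 7*sqrt(2)*t^2/2 - 81*sqrt(2)*t/4 + 62*t + 173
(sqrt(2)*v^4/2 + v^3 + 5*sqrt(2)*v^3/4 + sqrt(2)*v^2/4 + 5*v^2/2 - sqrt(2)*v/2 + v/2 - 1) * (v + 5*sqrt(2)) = sqrt(2)*v^5/2 + 5*sqrt(2)*v^4/4 + 6*v^4 + 21*sqrt(2)*v^3/4 + 15*v^3 + 3*v^2 + 12*sqrt(2)*v^2 - 6*v + 5*sqrt(2)*v/2 - 5*sqrt(2)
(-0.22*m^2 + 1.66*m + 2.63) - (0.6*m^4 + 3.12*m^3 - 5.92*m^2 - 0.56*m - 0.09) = -0.6*m^4 - 3.12*m^3 + 5.7*m^2 + 2.22*m + 2.72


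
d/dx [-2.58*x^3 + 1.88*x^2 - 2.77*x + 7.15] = -7.74*x^2 + 3.76*x - 2.77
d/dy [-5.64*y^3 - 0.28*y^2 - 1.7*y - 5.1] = -16.92*y^2 - 0.56*y - 1.7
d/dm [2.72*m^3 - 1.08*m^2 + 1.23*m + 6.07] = 8.16*m^2 - 2.16*m + 1.23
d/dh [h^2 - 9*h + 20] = 2*h - 9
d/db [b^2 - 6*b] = 2*b - 6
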